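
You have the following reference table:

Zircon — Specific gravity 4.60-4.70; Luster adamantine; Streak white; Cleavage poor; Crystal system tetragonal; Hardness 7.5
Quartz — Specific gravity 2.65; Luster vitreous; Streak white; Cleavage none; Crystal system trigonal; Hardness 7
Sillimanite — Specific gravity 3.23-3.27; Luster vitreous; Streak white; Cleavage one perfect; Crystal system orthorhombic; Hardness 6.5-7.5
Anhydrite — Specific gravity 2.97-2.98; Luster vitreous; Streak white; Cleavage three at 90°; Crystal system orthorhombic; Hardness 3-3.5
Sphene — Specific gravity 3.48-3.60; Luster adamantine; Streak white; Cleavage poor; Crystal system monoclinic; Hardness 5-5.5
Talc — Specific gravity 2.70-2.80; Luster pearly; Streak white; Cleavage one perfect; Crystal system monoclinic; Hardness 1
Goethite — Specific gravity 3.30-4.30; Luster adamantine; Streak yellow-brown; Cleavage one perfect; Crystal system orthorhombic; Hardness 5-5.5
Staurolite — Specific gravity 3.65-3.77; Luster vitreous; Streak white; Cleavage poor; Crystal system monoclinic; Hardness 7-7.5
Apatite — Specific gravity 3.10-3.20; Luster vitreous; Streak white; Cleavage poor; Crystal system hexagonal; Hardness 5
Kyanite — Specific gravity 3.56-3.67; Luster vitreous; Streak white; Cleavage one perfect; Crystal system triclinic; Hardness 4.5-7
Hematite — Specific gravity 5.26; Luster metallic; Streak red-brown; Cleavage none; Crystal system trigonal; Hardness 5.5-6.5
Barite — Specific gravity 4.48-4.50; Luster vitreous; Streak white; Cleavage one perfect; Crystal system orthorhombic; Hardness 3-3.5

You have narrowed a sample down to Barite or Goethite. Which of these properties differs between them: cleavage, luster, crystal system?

Cleavage: both one perfect — same for both.
Luster: Barite vitreous, Goethite adamantine — different.
Crystal system: both orthorhombic — same for both.
Luster is the diagnostic property here.

luster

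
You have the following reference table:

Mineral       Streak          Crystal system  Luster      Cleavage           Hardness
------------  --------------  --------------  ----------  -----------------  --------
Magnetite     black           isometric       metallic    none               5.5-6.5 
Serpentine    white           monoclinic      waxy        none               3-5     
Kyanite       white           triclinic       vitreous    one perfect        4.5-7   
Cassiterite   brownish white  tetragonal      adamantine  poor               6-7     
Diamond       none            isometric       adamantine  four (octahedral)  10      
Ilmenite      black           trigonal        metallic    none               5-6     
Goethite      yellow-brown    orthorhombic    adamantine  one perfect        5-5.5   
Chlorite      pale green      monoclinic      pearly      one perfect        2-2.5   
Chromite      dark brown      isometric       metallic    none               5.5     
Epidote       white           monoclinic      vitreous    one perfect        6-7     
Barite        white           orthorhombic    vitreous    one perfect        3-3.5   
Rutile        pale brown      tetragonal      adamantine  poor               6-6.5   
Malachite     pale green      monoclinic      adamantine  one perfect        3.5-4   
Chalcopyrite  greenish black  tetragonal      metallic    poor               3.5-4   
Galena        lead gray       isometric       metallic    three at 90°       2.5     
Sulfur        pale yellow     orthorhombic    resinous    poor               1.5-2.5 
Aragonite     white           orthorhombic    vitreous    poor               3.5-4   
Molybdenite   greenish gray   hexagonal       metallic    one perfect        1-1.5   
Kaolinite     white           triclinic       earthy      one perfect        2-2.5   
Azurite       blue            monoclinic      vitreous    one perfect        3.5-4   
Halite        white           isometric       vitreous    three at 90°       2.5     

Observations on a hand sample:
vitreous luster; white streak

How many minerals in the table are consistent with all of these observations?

5

Vitreous luster: leaves Kyanite, Epidote, Barite, Aragonite, Azurite, Halite.
White streak rules out Azurite.
Consistent with every observation: Aragonite, Barite, Epidote, Halite, Kyanite.
That is 5 minerals.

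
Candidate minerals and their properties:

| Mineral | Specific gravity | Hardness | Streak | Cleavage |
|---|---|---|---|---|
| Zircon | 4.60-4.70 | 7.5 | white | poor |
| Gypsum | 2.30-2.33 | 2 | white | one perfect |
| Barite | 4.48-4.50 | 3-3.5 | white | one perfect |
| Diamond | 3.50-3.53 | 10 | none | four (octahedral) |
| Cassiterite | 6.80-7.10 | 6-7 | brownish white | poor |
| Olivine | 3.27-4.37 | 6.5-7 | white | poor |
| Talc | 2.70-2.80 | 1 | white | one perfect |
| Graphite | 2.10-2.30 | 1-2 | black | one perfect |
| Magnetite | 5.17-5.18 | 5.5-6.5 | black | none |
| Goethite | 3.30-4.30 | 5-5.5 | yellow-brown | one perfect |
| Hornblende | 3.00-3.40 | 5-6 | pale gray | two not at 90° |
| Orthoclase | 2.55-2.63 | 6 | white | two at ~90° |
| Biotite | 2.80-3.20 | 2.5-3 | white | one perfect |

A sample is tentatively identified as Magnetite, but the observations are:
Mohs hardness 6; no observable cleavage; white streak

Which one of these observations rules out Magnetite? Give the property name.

Mohs hardness 6: Magnetite has hardness 5.5-6.5 — matches.
No observable cleavage: Magnetite has cleavage none — matches.
White streak: Magnetite has black streak — does not match.
The streak is the one property that does not fit.

streak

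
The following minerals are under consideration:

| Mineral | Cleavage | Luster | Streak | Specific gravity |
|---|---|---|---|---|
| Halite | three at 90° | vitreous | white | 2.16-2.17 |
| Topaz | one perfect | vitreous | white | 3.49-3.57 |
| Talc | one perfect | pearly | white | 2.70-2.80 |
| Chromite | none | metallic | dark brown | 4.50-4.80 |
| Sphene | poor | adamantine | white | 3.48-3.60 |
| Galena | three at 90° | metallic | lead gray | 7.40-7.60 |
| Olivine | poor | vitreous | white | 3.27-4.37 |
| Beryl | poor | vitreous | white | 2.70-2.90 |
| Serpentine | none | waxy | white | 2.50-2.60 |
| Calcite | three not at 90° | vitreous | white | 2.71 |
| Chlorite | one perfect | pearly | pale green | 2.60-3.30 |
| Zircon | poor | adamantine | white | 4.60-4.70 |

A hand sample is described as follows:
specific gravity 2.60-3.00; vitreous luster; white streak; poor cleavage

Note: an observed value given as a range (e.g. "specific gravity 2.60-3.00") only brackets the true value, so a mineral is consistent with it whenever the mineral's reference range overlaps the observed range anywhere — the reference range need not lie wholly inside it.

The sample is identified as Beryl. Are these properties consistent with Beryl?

Specific gravity 2.60-3.00 — matches Beryl (SG 2.70-2.90).
Vitreous luster — matches Beryl (vitreous luster).
White streak — matches Beryl (white streak).
Poor cleavage — matches Beryl (cleavage poor).
All observations are consistent with the tabulated values for Beryl.

Consistent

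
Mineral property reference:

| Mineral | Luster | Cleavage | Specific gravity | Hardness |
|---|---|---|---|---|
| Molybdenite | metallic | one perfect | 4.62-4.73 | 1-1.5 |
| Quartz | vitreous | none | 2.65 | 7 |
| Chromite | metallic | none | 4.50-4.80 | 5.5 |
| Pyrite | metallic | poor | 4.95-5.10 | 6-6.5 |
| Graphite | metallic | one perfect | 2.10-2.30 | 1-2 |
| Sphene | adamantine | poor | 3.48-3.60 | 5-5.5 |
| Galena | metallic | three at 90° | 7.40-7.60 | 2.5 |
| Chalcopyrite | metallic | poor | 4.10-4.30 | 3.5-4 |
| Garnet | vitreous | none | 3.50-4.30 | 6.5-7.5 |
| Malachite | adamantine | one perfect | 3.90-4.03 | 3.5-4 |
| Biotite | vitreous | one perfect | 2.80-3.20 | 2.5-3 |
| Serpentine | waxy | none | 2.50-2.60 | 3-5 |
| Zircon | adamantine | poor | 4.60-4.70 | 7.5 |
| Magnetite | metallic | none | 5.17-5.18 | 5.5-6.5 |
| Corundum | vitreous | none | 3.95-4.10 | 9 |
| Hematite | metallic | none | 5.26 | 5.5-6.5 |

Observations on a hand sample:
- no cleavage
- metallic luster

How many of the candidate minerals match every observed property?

No cleavage: narrows the field to Quartz, Chromite, Garnet, Serpentine, Magnetite, Corundum, Hematite.
Metallic luster: leaves Chromite, Magnetite, Hematite.
Remaining candidates: Chromite, Hematite, Magnetite.
That is 3 minerals.

3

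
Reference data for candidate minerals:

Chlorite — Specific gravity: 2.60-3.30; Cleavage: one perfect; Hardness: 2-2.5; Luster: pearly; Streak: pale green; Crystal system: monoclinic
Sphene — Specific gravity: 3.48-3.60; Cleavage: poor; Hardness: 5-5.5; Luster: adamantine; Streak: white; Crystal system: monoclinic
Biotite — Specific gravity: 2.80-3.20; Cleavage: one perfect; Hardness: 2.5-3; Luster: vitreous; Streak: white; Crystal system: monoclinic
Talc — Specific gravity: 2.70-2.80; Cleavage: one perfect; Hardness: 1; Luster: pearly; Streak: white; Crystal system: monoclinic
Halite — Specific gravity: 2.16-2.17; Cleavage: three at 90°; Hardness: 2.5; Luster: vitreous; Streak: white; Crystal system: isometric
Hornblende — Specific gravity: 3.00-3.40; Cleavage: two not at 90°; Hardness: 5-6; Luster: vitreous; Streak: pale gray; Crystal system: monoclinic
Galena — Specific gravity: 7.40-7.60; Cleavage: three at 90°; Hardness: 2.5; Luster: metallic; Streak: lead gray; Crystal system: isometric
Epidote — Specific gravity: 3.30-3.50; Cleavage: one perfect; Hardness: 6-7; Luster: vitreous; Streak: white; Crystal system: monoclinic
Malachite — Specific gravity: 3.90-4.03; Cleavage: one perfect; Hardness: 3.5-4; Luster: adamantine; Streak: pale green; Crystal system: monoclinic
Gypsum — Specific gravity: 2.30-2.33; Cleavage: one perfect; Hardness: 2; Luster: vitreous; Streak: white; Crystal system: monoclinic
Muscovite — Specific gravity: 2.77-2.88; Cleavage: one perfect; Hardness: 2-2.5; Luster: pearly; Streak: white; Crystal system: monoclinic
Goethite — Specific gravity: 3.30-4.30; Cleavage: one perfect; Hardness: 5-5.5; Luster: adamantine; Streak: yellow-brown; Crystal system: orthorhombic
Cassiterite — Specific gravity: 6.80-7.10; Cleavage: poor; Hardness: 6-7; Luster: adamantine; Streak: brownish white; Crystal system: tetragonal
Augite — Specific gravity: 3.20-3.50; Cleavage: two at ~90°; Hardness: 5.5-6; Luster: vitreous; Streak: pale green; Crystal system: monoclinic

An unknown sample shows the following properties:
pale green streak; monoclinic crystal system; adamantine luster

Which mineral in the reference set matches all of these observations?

Pale green streak — Chlorite, Malachite, Augite remain.
Monoclinic crystal system — all remaining candidates fit.
Adamantine luster — Malachite remains.
Only Malachite satisfies all observations.

Malachite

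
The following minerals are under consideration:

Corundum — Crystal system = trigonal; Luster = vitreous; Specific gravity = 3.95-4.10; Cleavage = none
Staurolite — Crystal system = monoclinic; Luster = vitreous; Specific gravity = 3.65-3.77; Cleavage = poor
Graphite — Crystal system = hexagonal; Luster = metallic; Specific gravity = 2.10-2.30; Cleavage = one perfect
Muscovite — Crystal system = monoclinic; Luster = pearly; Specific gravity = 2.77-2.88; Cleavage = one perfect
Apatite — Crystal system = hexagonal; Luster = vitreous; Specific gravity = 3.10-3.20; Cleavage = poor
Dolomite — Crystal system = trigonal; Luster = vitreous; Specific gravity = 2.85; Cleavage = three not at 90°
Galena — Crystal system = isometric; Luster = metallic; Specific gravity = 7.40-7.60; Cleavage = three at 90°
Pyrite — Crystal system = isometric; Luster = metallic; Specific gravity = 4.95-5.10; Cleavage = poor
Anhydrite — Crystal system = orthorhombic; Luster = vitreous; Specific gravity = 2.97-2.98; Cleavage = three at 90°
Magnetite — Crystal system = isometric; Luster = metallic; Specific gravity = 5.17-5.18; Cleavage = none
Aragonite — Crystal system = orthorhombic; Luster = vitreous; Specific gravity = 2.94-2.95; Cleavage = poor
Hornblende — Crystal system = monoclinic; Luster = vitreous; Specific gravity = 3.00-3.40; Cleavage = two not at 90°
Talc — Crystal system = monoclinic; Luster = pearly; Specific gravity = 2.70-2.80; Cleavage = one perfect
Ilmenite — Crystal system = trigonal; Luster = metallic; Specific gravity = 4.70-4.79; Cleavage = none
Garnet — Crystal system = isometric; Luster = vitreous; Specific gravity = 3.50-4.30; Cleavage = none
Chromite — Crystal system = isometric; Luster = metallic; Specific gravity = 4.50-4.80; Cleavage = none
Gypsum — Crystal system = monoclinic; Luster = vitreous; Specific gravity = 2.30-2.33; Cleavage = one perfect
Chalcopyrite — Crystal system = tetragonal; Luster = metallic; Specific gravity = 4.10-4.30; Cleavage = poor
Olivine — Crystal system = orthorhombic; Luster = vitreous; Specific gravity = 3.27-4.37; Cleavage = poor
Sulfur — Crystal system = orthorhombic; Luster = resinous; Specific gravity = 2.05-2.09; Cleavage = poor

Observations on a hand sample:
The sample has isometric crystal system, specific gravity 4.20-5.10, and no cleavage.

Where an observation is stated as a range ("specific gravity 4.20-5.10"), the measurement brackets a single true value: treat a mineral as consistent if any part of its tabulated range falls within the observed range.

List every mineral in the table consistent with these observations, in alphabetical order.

Chromite, Garnet

Isometric crystal system: Galena, Pyrite, Magnetite, Garnet, Chromite remain.
Specific gravity 4.20-5.10 excludes Galena, Magnetite.
No cleavage is inconsistent with Pyrite.
Consistent with every observation: Chromite, Garnet.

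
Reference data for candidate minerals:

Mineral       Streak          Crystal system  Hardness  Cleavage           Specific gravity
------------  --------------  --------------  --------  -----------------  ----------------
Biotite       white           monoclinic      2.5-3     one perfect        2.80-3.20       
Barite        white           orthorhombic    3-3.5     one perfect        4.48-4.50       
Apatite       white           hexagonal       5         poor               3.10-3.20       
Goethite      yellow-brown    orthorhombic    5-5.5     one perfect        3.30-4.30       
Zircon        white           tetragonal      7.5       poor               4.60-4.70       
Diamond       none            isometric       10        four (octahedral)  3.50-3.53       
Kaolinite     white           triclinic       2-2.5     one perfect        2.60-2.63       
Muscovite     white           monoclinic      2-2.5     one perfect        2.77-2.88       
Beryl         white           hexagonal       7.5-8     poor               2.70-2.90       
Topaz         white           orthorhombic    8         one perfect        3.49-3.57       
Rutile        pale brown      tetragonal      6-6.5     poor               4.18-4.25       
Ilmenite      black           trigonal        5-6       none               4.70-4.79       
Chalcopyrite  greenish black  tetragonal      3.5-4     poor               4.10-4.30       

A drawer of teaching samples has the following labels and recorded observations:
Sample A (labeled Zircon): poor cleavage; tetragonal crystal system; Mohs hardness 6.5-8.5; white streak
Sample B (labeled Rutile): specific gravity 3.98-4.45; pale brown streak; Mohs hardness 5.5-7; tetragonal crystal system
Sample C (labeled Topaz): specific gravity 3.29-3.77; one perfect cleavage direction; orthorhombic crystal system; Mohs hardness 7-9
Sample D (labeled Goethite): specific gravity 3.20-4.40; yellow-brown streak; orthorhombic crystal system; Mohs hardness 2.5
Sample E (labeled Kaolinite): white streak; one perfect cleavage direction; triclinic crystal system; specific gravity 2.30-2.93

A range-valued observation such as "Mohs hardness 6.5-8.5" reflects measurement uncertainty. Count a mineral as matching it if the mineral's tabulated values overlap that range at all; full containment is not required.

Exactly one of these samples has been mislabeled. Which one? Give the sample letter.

D

Sample A: every observation is compatible with the reference values for Zircon.
Sample B: every observation is compatible with the reference values for Rutile.
Sample C: every observation is compatible with the reference values for Topaz.
Sample D: Goethite has hardness 5-5.5, but the record shows Mohs hardness 2.5 — this label is wrong.
Sample E: every observation is compatible with the reference values for Kaolinite.
Sample D is the mislabeled one.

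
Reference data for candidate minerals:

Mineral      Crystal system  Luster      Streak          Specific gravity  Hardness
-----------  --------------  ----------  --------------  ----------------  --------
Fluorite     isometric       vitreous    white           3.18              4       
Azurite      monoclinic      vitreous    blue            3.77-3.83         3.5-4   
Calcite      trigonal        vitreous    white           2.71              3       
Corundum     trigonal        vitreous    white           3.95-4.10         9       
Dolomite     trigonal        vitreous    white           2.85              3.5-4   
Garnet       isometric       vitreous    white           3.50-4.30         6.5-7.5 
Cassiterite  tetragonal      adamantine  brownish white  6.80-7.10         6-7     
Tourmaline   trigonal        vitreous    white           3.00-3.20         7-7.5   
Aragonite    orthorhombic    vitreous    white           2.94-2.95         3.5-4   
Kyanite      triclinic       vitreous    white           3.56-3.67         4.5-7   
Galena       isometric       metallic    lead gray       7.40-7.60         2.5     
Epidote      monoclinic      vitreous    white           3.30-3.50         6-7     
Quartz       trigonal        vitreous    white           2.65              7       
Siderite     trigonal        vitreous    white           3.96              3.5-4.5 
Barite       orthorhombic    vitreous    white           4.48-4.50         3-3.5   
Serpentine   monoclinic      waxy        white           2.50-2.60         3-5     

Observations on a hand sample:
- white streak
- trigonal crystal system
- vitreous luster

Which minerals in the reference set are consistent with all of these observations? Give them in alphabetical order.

White streak rules out Azurite, Cassiterite, Galena.
Trigonal crystal system: Calcite, Corundum, Dolomite, Tourmaline, Quartz, Siderite remain.
Vitreous luster: all remaining candidates fit.
Consistent with every observation: Calcite, Corundum, Dolomite, Quartz, Siderite, Tourmaline.

Calcite, Corundum, Dolomite, Quartz, Siderite, Tourmaline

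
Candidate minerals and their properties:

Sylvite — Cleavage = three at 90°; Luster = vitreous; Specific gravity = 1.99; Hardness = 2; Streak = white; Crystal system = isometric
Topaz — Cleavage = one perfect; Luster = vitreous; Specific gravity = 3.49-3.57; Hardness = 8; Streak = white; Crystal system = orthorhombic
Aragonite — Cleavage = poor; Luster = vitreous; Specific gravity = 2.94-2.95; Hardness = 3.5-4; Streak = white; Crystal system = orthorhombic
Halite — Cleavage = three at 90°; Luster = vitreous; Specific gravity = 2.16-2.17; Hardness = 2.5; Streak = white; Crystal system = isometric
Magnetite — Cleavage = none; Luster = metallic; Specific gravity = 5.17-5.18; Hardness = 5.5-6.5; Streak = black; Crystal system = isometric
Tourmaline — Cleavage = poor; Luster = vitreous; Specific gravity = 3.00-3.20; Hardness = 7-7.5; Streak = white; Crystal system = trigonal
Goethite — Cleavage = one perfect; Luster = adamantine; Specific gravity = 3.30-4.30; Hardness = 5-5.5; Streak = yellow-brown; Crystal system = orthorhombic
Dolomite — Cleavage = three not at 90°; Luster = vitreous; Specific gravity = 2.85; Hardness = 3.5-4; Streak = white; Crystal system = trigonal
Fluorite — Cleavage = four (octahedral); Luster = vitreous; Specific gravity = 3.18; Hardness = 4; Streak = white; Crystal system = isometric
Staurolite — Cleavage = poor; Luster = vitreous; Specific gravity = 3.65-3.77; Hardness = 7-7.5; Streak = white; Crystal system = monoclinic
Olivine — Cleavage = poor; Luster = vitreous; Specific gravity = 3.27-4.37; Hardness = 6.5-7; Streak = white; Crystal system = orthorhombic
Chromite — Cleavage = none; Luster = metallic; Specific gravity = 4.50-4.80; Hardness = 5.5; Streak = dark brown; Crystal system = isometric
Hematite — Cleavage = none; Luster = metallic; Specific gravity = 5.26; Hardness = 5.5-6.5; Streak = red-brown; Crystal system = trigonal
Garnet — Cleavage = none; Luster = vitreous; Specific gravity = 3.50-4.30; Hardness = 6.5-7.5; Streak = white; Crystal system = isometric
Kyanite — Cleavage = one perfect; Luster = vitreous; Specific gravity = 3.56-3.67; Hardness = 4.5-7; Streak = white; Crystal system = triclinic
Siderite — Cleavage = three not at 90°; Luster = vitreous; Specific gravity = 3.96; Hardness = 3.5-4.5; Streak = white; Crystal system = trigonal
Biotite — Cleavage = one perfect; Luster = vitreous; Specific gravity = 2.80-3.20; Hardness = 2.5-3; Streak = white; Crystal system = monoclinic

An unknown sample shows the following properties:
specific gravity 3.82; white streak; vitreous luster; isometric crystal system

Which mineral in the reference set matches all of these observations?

Garnet

Specific gravity 3.82: Goethite, Olivine, Garnet remain.
White streak is inconsistent with Goethite.
Vitreous luster: all remaining candidates fit.
Isometric crystal system rules out Olivine.
Garnet is the sole remaining match.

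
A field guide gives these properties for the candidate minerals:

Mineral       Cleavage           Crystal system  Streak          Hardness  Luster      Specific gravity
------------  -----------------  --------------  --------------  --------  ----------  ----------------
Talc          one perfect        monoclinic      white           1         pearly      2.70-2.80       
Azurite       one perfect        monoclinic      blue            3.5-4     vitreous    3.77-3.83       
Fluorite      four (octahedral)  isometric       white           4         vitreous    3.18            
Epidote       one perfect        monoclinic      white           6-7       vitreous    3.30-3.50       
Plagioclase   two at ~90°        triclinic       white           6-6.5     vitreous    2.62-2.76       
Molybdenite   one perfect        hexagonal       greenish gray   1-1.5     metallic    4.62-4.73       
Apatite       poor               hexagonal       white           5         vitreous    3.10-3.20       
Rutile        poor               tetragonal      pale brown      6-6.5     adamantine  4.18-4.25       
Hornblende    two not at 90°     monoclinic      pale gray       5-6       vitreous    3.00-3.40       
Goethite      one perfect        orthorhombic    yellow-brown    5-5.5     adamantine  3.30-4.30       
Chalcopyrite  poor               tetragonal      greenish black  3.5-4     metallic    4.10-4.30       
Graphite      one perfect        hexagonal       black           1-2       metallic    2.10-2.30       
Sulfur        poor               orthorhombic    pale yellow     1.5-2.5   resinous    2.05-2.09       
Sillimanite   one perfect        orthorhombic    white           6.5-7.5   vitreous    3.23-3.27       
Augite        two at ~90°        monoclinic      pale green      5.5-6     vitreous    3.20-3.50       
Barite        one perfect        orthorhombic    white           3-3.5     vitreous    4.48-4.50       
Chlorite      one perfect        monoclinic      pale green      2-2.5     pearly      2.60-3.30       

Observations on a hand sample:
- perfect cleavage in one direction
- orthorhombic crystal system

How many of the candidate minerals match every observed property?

3

Perfect cleavage in one direction — Talc, Azurite, Epidote, Molybdenite, Goethite, Graphite, Sillimanite, Barite, Chlorite remain.
Orthorhombic crystal system — only Goethite, Sillimanite, Barite remain.
Consistent with every observation: Barite, Goethite, Sillimanite.
That is 3 minerals.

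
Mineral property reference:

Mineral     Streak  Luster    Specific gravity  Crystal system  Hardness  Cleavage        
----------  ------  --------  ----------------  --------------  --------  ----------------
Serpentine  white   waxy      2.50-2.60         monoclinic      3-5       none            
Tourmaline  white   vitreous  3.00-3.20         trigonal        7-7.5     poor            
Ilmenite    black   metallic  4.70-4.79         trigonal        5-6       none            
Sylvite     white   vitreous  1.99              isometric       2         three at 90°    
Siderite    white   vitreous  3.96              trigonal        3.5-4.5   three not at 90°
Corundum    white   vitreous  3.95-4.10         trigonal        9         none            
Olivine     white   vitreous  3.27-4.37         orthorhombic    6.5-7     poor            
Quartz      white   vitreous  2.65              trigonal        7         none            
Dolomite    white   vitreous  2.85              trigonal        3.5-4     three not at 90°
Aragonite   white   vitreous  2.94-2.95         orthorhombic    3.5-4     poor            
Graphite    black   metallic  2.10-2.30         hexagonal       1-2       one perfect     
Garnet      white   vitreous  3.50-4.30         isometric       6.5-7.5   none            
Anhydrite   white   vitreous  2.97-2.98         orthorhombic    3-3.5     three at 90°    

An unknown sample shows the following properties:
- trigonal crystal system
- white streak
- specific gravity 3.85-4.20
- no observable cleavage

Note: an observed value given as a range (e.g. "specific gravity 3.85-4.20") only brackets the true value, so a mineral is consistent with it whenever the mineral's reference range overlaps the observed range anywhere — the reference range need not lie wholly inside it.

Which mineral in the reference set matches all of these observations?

Corundum

Trigonal crystal system — only Tourmaline, Ilmenite, Siderite, Corundum, Quartz, Dolomite remain.
White streak rules out Ilmenite.
Specific gravity 3.85-4.20 — only Siderite, Corundum remain.
No observable cleavage rules out Siderite.
Only Corundum satisfies all observations.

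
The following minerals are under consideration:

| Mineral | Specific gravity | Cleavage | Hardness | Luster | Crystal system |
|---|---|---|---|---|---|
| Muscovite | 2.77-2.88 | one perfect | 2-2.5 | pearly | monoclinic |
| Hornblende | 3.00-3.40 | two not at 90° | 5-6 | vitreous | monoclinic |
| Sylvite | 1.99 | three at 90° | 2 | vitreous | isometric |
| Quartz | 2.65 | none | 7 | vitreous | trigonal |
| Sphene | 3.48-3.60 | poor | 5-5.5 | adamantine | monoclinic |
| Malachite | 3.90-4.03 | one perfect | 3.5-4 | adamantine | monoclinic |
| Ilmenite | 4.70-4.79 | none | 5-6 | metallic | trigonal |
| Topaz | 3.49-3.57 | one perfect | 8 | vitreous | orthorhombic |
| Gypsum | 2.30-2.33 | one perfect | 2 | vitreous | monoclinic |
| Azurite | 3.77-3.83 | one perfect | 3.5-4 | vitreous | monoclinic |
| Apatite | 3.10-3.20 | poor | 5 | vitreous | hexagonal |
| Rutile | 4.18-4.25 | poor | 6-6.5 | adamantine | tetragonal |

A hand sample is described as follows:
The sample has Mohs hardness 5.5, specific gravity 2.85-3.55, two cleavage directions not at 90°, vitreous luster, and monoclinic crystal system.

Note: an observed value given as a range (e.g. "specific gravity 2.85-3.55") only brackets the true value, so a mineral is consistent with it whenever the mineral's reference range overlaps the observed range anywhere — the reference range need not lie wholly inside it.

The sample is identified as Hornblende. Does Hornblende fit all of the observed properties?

Consistent

Mohs hardness 5.5 — fits Hornblende (hardness 5-6).
Specific gravity 2.85-3.55 — fits Hornblende (SG 3.00-3.40).
Two cleavage directions not at 90° — fits Hornblende (cleavage two not at 90°).
Vitreous luster — fits Hornblende (vitreous luster).
Monoclinic crystal system — fits Hornblende (monoclinic system).
All observations are consistent with the tabulated values for Hornblende.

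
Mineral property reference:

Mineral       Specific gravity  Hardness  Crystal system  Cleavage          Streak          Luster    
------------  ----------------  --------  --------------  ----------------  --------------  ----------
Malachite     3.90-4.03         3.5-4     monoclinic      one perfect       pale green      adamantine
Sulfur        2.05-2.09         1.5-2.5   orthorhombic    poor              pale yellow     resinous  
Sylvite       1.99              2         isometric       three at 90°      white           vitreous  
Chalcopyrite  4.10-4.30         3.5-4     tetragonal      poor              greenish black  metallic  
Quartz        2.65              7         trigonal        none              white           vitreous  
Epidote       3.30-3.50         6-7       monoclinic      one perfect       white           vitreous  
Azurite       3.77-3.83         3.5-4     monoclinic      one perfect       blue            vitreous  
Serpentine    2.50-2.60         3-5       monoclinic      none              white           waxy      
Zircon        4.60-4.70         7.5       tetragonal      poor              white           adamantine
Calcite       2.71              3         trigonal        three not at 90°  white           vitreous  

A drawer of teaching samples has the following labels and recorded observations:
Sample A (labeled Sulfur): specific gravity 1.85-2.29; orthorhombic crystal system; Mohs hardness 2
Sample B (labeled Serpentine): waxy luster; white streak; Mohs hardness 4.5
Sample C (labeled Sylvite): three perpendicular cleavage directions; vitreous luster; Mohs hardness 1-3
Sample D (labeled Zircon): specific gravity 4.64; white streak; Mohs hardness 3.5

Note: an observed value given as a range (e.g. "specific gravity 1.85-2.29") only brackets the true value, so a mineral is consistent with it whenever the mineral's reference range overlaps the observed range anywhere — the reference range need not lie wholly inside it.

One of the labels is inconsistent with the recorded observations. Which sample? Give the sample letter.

Sample A: all recorded properties match Sulfur.
Sample B: all recorded properties match Serpentine.
Sample C: all recorded properties match Sylvite.
Sample D: Mohs hardness 3.5 is outside the reference for Zircon (hardness 7.5) — mislabeled.
Only sample D is inconsistent with its label.

D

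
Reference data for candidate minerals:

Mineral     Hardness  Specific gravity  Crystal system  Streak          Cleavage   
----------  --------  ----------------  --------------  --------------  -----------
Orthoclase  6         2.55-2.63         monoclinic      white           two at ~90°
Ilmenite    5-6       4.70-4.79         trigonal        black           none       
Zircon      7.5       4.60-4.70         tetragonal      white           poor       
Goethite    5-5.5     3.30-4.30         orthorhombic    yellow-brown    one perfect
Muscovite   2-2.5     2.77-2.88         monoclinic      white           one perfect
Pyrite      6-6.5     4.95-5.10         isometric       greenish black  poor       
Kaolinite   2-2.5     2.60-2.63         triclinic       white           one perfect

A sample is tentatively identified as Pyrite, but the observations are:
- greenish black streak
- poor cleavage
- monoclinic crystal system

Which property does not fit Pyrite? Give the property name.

crystal system

Greenish black streak: Pyrite has greenish black streak — matches.
Poor cleavage: Pyrite has cleavage poor — matches.
Monoclinic crystal system: Pyrite has isometric system — does not match.
The crystal system is the one property that does not fit.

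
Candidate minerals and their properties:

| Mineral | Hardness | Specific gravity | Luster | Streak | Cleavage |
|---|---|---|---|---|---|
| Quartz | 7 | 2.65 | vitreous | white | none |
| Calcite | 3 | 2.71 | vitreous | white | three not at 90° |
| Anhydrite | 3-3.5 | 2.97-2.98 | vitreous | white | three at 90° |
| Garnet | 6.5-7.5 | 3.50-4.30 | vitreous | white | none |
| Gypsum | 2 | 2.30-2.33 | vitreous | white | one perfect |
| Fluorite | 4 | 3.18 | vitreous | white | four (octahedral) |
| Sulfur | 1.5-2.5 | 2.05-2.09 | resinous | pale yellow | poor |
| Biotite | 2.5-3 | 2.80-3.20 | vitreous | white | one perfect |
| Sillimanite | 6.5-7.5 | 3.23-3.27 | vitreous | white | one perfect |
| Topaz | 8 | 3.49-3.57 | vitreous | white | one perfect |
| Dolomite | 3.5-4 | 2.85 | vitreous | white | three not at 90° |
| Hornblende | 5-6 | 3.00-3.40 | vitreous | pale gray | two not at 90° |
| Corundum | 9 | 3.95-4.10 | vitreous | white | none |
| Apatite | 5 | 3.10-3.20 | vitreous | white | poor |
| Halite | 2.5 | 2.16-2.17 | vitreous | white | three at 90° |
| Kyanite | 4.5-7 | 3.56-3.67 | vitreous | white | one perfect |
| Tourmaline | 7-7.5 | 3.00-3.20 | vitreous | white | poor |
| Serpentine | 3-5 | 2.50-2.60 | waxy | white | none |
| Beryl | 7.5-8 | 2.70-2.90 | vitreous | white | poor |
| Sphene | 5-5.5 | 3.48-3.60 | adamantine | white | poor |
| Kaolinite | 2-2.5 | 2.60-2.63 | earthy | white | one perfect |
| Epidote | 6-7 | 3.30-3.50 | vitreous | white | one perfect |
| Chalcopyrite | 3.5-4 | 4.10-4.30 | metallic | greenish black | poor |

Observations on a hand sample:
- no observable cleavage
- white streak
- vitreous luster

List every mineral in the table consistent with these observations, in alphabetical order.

No observable cleavage — narrows the field to Quartz, Garnet, Corundum, Serpentine.
White streak — all remaining candidates fit.
Vitreous luster rules out Serpentine.
The minerals that satisfy all observations are Corundum, Garnet, Quartz.

Corundum, Garnet, Quartz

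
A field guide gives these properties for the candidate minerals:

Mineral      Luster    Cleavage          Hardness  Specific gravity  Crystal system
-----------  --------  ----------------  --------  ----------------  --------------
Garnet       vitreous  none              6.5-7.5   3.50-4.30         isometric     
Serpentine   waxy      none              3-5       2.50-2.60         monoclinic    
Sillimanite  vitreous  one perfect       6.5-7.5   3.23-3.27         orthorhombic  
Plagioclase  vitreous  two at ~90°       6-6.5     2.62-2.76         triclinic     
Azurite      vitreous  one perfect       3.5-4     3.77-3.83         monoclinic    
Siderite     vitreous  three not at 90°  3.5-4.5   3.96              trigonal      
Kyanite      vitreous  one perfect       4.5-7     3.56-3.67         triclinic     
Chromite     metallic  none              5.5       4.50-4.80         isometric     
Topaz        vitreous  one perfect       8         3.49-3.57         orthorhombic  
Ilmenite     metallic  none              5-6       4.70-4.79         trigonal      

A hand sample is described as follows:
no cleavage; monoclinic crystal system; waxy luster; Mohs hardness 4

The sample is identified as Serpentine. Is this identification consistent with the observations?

Yes

No cleavage — is consistent with Serpentine (cleavage none).
Monoclinic crystal system — is consistent with Serpentine (monoclinic system).
Waxy luster — is consistent with Serpentine (waxy luster).
Mohs hardness 4 — is consistent with Serpentine (hardness 3-5).
All observations are consistent with the tabulated values for Serpentine.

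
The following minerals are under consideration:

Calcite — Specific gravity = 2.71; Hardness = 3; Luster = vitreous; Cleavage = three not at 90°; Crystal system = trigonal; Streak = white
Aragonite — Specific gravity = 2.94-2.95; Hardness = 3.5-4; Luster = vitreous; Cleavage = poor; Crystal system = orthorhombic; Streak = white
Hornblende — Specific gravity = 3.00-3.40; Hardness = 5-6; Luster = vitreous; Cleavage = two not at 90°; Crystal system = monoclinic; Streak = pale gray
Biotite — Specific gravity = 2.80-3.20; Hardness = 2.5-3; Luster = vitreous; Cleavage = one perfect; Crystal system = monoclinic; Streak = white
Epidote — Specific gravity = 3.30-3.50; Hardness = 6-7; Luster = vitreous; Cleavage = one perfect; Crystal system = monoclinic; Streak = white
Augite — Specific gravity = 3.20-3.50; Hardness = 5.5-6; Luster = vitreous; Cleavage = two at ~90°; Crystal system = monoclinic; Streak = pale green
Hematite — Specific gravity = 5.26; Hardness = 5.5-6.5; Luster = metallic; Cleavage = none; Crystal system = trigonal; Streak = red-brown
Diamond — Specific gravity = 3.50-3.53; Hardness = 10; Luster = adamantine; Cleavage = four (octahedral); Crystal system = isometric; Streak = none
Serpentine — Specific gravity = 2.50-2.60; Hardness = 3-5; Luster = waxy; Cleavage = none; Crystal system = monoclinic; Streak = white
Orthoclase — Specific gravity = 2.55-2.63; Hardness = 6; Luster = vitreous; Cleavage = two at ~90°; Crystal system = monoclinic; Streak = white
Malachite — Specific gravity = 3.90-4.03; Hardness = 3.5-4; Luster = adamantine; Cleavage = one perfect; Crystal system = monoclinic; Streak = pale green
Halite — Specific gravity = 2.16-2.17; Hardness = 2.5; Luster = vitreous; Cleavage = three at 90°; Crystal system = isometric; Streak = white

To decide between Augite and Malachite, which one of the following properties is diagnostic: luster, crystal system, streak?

luster

Luster: Augite vitreous, Malachite adamantine — these differ.
Crystal system: both monoclinic — identical.
Streak: both pale green — identical.
Only luster differs between Augite and Malachite among the listed tests.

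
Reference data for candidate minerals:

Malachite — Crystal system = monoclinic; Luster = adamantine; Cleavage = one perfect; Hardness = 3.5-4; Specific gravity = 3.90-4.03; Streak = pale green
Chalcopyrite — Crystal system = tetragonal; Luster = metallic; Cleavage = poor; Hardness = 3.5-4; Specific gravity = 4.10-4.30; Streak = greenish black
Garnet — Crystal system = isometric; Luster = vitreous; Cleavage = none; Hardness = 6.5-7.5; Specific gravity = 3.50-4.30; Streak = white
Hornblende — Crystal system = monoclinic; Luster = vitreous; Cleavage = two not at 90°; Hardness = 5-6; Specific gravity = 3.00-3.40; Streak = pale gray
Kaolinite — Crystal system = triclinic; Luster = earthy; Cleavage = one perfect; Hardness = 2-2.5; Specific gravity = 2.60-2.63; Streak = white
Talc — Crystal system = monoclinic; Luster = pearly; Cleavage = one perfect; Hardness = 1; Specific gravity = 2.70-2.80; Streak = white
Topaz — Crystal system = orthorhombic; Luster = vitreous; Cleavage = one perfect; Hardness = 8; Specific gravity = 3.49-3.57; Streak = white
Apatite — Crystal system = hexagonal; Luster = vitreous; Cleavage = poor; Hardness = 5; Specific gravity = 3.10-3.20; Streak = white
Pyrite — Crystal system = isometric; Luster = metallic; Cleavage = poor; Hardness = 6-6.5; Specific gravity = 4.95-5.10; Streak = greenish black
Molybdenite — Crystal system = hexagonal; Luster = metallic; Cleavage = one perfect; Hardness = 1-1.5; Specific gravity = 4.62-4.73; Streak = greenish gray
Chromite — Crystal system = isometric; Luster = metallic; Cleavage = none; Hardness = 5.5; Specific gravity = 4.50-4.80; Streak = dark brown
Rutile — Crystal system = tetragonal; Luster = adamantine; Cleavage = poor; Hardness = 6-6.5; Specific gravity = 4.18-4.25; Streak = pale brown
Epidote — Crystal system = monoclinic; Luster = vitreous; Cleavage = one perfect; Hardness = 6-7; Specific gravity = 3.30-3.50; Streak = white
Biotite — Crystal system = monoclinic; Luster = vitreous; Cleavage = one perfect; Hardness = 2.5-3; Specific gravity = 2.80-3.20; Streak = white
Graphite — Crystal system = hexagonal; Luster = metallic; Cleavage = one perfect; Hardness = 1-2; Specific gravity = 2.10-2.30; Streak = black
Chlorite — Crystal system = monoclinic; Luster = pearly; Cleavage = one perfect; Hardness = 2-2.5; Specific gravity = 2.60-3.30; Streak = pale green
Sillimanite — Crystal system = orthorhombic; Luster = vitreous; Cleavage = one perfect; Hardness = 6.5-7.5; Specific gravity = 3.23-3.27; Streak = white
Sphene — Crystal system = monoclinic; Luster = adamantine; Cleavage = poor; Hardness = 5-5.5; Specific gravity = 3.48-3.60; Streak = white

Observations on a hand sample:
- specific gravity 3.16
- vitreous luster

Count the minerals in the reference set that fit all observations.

3

Specific gravity 3.16 — narrows the field to Hornblende, Apatite, Biotite, Chlorite.
Vitreous luster is inconsistent with Chlorite.
Consistent with every observation: Apatite, Biotite, Hornblende.
That is 3 minerals.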